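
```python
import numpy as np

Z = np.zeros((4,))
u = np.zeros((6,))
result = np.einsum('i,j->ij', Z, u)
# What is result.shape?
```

(4, 6)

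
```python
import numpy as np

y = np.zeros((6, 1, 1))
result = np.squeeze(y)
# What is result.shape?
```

(6,)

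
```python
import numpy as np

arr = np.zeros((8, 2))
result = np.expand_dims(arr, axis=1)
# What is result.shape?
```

(8, 1, 2)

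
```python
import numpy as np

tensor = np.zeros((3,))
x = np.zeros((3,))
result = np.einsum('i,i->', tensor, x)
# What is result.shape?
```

()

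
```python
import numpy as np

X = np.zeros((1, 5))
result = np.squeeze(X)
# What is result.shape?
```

(5,)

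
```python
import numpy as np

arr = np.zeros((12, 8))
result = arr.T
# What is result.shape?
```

(8, 12)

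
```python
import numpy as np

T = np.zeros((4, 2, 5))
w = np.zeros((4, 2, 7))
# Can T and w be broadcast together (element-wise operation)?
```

No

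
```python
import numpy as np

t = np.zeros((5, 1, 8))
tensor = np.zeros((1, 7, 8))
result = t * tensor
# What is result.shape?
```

(5, 7, 8)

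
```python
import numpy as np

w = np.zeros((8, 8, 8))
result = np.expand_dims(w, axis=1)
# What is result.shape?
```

(8, 1, 8, 8)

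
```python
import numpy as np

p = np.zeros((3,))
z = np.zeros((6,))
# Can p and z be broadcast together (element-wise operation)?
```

No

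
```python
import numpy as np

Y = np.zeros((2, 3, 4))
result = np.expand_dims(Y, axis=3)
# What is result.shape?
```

(2, 3, 4, 1)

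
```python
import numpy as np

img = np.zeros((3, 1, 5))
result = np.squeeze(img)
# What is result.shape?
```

(3, 5)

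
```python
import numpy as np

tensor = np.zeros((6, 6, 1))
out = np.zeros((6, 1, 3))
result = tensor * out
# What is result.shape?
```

(6, 6, 3)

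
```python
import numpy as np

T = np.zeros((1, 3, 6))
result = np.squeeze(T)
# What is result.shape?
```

(3, 6)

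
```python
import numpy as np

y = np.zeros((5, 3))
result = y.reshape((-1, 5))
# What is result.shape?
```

(3, 5)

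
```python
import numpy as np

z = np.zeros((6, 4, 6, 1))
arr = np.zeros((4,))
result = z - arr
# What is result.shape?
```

(6, 4, 6, 4)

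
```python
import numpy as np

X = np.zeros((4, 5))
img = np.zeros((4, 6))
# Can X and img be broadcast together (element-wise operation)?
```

No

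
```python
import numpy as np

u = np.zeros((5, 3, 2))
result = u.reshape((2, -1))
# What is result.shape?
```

(2, 15)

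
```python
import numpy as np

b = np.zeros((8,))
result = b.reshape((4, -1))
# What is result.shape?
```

(4, 2)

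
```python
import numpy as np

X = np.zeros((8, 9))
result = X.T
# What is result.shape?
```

(9, 8)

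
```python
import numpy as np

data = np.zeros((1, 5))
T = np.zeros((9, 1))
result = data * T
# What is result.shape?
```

(9, 5)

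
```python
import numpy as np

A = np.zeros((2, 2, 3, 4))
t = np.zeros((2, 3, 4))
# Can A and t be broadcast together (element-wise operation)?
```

Yes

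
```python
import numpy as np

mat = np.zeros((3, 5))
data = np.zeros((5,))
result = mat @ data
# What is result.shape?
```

(3,)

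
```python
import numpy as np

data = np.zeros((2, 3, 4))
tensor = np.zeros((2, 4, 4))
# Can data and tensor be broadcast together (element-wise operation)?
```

No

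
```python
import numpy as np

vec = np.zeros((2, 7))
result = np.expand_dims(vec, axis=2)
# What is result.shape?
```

(2, 7, 1)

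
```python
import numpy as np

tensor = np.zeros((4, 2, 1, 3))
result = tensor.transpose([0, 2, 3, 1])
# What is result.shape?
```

(4, 1, 3, 2)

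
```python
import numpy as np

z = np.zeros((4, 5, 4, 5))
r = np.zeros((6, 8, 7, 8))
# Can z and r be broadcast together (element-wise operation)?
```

No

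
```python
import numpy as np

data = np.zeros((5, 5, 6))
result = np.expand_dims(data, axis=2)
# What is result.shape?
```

(5, 5, 1, 6)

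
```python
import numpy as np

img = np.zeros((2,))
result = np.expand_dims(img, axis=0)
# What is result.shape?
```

(1, 2)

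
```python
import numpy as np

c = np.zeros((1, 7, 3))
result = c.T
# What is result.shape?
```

(3, 7, 1)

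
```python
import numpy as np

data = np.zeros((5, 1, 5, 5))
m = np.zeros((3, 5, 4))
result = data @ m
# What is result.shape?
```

(5, 3, 5, 4)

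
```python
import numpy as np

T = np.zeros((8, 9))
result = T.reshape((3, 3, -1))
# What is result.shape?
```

(3, 3, 8)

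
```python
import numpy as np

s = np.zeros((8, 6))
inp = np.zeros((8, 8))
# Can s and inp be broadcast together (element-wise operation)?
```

No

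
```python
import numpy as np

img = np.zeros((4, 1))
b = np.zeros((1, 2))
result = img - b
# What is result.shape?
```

(4, 2)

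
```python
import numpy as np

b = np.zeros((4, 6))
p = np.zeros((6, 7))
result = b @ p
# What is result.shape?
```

(4, 7)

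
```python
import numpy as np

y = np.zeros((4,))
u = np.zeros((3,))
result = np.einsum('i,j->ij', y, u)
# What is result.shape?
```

(4, 3)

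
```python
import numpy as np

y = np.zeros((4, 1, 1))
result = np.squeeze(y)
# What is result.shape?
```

(4,)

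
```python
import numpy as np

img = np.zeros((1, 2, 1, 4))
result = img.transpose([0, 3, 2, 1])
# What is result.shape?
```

(1, 4, 1, 2)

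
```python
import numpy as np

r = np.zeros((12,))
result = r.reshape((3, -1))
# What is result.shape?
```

(3, 4)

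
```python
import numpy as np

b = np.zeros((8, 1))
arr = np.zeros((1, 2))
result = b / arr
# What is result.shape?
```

(8, 2)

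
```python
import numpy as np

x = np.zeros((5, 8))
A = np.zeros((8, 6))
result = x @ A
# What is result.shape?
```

(5, 6)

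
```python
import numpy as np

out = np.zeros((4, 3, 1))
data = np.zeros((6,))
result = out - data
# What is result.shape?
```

(4, 3, 6)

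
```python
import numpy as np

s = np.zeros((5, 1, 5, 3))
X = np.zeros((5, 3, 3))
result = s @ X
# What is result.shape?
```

(5, 5, 5, 3)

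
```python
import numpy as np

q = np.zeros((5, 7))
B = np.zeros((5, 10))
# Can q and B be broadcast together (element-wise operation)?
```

No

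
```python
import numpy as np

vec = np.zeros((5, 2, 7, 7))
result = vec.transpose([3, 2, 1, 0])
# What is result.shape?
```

(7, 7, 2, 5)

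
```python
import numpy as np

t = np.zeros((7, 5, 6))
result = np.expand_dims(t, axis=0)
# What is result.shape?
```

(1, 7, 5, 6)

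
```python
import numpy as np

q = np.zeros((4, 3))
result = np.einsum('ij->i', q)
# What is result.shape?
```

(4,)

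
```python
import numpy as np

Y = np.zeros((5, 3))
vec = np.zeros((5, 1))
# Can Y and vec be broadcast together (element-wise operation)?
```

Yes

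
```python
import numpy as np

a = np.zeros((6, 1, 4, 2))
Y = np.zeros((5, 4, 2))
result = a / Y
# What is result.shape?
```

(6, 5, 4, 2)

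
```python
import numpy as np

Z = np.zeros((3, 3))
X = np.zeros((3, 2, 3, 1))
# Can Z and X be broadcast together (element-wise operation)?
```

Yes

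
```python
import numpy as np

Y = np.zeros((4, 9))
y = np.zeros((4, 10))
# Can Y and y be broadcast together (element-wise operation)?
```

No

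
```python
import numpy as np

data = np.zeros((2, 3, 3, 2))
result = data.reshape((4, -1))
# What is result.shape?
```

(4, 9)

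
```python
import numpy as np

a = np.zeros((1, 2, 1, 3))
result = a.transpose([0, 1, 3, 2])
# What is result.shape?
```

(1, 2, 3, 1)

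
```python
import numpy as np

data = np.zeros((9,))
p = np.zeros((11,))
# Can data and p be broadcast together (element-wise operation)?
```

No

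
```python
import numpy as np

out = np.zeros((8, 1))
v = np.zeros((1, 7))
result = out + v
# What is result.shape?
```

(8, 7)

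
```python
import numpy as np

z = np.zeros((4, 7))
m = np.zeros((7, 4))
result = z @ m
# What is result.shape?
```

(4, 4)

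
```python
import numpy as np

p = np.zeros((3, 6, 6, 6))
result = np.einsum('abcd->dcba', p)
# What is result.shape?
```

(6, 6, 6, 3)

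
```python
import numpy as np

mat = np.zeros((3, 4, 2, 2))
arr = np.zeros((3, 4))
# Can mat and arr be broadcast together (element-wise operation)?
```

No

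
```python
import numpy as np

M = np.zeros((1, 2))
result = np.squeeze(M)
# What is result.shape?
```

(2,)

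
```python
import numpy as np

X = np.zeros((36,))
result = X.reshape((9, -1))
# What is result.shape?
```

(9, 4)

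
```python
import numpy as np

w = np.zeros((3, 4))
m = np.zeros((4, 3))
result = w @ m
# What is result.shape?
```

(3, 3)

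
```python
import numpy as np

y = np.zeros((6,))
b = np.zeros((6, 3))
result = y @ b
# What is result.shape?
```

(3,)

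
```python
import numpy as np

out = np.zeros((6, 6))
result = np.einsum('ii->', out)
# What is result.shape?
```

()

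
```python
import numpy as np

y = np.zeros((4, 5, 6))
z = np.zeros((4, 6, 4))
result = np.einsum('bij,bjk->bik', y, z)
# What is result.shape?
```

(4, 5, 4)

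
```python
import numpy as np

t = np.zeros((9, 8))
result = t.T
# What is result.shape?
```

(8, 9)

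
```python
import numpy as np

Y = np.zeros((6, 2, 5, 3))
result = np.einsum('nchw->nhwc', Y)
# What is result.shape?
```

(6, 5, 3, 2)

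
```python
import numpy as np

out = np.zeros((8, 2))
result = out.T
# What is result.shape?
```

(2, 8)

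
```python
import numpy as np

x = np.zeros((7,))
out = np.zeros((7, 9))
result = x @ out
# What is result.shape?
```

(9,)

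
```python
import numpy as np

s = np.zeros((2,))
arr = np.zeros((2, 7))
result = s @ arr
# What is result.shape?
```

(7,)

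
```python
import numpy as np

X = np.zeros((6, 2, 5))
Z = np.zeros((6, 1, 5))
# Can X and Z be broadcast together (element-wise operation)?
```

Yes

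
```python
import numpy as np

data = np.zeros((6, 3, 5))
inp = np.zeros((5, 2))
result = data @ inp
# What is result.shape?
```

(6, 3, 2)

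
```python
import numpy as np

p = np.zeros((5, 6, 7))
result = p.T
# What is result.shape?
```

(7, 6, 5)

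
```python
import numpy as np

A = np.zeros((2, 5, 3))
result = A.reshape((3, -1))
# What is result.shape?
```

(3, 10)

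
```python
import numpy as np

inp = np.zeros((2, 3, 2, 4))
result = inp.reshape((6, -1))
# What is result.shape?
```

(6, 8)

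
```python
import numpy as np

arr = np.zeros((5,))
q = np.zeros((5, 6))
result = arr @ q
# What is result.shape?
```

(6,)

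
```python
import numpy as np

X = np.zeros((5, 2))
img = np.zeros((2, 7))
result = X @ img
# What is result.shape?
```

(5, 7)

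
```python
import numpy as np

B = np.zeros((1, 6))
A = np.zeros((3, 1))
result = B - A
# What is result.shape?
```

(3, 6)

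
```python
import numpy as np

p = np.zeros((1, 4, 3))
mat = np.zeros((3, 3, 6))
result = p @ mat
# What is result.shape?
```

(3, 4, 6)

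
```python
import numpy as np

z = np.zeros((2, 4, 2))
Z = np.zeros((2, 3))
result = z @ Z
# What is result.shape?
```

(2, 4, 3)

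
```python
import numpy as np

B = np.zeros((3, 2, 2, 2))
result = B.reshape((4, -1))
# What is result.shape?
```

(4, 6)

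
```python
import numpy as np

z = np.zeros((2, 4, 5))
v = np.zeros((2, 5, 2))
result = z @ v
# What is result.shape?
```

(2, 4, 2)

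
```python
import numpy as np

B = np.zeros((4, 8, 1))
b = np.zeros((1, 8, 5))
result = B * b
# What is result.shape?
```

(4, 8, 5)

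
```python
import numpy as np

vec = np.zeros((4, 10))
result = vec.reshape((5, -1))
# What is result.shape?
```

(5, 8)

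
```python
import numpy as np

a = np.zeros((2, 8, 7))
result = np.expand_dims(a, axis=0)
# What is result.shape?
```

(1, 2, 8, 7)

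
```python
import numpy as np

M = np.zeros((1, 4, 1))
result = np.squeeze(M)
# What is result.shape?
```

(4,)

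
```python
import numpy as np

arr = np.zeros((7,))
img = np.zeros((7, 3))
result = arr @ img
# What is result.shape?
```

(3,)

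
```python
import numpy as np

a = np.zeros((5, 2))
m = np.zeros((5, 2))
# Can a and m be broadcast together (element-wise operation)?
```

Yes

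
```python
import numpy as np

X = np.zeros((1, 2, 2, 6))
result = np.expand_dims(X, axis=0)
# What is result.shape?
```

(1, 1, 2, 2, 6)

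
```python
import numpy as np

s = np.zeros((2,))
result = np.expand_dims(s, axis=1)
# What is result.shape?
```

(2, 1)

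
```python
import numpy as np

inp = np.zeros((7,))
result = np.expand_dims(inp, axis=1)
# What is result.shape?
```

(7, 1)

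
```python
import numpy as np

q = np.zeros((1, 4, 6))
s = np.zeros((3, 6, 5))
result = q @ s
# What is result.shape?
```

(3, 4, 5)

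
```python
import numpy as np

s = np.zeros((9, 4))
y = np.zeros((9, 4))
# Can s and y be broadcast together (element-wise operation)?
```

Yes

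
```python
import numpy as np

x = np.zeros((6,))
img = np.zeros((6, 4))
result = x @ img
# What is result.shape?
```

(4,)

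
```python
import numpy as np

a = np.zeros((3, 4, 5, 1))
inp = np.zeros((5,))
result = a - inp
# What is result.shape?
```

(3, 4, 5, 5)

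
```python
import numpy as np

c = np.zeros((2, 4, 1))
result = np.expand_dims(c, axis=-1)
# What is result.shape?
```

(2, 4, 1, 1)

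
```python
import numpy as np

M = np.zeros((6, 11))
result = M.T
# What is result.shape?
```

(11, 6)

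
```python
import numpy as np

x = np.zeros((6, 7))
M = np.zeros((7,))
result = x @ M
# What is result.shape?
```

(6,)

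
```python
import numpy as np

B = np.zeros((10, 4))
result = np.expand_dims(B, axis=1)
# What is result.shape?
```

(10, 1, 4)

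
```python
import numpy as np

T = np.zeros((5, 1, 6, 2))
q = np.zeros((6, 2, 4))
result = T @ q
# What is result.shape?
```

(5, 6, 6, 4)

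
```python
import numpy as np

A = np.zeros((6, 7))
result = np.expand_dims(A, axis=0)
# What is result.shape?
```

(1, 6, 7)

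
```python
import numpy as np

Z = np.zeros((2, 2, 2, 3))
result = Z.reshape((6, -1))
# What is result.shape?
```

(6, 4)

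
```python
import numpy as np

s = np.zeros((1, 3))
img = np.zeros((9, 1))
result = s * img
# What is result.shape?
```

(9, 3)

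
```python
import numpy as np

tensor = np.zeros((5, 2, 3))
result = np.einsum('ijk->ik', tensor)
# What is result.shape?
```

(5, 3)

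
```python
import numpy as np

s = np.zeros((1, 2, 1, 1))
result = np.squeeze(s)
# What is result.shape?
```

(2,)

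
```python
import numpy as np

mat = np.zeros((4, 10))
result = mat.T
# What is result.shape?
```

(10, 4)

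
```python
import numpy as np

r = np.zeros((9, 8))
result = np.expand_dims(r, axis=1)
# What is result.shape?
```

(9, 1, 8)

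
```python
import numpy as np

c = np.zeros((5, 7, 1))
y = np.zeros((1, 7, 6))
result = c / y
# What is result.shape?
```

(5, 7, 6)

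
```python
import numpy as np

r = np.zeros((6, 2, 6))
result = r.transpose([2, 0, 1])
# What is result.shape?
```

(6, 6, 2)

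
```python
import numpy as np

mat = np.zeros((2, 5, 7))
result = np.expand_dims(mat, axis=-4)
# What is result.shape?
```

(1, 2, 5, 7)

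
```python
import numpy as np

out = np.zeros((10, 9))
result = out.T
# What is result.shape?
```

(9, 10)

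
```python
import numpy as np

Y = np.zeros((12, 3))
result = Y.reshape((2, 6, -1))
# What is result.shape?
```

(2, 6, 3)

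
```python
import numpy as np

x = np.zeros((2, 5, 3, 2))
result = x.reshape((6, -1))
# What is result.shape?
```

(6, 10)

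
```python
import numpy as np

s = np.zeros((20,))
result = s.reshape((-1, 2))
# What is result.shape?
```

(10, 2)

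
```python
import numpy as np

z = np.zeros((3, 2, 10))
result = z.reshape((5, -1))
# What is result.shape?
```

(5, 12)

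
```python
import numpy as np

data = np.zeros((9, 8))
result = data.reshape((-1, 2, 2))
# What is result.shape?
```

(18, 2, 2)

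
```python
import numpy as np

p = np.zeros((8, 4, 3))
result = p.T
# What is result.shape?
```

(3, 4, 8)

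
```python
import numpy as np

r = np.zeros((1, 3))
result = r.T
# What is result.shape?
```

(3, 1)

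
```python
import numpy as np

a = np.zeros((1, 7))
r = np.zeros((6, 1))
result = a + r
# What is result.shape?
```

(6, 7)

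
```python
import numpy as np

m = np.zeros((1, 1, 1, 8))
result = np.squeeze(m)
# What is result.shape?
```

(8,)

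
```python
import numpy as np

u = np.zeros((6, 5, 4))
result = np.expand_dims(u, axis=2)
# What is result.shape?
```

(6, 5, 1, 4)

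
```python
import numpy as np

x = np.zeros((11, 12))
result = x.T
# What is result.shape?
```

(12, 11)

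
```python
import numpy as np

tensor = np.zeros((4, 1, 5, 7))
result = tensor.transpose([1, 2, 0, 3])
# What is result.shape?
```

(1, 5, 4, 7)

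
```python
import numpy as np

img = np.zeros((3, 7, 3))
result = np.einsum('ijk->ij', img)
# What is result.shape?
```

(3, 7)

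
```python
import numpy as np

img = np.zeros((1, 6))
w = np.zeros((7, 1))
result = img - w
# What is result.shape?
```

(7, 6)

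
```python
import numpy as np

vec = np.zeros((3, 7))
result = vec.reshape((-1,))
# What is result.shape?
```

(21,)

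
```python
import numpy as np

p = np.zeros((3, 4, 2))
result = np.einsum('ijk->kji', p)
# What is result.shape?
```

(2, 4, 3)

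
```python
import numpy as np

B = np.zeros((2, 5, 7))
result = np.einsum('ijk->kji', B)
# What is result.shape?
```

(7, 5, 2)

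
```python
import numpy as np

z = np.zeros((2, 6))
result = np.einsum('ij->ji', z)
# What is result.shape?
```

(6, 2)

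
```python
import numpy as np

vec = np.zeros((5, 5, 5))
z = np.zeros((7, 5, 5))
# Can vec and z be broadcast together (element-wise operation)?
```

No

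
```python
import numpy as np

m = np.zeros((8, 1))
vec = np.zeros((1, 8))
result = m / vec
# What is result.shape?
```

(8, 8)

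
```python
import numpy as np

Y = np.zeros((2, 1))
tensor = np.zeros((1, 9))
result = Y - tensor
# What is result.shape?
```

(2, 9)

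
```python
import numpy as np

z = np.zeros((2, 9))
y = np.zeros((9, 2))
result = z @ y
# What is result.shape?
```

(2, 2)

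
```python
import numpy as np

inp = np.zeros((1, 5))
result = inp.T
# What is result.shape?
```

(5, 1)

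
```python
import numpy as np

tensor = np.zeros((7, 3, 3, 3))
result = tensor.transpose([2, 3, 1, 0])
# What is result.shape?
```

(3, 3, 3, 7)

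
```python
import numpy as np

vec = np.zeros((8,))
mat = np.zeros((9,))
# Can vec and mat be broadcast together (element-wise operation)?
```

No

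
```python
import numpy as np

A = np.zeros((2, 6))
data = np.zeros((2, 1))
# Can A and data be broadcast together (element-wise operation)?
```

Yes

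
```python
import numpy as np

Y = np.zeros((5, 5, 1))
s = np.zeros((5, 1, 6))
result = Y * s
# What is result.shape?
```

(5, 5, 6)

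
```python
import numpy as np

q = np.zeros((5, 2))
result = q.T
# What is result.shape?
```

(2, 5)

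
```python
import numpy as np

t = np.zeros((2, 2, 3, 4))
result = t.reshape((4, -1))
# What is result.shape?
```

(4, 12)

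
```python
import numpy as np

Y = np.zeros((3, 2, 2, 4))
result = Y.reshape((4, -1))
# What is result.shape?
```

(4, 12)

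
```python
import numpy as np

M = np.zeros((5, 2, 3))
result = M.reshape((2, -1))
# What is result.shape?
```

(2, 15)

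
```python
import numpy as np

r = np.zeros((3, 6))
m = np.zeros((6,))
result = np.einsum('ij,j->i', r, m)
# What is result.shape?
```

(3,)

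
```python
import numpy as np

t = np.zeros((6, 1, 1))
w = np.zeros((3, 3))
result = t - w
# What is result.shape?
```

(6, 3, 3)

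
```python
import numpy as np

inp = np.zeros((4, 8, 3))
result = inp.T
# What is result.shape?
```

(3, 8, 4)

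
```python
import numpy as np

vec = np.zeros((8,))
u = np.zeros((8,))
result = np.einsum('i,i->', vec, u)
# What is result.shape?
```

()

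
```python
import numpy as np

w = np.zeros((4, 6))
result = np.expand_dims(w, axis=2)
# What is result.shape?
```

(4, 6, 1)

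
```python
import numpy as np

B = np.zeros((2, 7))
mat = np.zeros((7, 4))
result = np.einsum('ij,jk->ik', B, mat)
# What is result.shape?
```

(2, 4)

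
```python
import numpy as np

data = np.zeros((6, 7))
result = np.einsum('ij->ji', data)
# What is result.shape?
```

(7, 6)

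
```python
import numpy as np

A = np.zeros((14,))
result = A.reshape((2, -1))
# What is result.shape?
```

(2, 7)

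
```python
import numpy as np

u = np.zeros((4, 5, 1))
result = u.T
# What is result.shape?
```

(1, 5, 4)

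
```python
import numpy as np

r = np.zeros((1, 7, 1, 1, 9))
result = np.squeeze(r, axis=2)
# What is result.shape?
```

(1, 7, 1, 9)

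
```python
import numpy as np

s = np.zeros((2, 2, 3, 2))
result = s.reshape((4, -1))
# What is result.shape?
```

(4, 6)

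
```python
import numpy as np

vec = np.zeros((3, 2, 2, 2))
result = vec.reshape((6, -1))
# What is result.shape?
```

(6, 4)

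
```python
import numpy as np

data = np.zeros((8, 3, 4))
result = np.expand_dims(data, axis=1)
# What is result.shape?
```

(8, 1, 3, 4)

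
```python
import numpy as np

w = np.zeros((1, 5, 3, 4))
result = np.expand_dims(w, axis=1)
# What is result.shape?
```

(1, 1, 5, 3, 4)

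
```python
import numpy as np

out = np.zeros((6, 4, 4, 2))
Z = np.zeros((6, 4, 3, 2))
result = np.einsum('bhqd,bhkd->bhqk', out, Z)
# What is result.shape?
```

(6, 4, 4, 3)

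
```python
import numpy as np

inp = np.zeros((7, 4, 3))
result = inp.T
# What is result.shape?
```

(3, 4, 7)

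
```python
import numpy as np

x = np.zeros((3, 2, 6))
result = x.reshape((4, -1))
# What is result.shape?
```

(4, 9)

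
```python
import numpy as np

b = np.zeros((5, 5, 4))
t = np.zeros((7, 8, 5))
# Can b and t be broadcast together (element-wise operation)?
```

No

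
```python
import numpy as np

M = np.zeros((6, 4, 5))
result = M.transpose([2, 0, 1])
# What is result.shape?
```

(5, 6, 4)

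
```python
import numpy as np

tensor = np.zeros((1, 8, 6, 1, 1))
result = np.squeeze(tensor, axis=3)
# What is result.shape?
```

(1, 8, 6, 1)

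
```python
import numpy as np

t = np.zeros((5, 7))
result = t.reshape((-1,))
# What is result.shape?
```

(35,)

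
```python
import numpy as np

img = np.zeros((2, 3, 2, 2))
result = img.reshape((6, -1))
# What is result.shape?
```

(6, 4)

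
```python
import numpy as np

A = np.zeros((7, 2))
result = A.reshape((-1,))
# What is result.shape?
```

(14,)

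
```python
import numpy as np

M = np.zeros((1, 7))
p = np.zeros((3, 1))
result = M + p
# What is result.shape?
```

(3, 7)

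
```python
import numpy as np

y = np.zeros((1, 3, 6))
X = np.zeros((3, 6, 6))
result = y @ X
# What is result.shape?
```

(3, 3, 6)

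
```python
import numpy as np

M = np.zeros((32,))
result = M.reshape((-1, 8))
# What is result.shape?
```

(4, 8)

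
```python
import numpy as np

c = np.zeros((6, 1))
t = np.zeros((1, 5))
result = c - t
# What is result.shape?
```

(6, 5)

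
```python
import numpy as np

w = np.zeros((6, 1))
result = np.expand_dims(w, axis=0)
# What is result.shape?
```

(1, 6, 1)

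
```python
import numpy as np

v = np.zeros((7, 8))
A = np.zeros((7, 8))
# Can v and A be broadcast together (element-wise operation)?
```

Yes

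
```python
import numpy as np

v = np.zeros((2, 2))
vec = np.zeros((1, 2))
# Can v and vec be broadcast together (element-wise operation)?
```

Yes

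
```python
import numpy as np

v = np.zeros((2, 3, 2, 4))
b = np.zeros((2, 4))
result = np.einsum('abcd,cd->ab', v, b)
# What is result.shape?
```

(2, 3)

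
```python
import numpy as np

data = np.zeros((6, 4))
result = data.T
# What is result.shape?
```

(4, 6)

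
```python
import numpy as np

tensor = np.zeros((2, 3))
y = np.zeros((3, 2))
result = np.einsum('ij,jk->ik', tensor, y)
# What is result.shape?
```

(2, 2)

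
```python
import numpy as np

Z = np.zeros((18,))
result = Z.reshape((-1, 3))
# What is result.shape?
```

(6, 3)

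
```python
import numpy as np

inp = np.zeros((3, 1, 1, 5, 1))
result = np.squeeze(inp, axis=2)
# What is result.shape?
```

(3, 1, 5, 1)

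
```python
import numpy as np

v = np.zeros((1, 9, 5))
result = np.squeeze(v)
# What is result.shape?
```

(9, 5)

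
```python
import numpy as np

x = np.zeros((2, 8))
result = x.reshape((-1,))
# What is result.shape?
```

(16,)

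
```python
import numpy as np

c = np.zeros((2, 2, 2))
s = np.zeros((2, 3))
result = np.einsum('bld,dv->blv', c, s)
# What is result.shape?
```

(2, 2, 3)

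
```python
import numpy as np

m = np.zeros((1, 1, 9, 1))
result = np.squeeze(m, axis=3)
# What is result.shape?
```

(1, 1, 9)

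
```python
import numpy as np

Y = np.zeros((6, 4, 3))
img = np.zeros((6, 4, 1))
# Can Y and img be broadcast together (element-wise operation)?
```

Yes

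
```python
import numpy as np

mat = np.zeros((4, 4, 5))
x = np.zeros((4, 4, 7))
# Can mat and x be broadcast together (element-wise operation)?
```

No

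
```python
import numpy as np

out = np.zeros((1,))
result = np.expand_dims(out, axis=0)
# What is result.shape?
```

(1, 1)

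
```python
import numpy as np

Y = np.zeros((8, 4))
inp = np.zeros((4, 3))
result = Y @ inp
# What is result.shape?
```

(8, 3)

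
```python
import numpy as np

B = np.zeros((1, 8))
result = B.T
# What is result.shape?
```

(8, 1)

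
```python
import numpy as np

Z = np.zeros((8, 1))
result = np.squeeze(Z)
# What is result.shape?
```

(8,)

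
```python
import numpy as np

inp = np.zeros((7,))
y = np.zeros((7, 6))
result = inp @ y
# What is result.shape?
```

(6,)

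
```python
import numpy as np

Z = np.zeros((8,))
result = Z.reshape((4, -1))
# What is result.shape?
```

(4, 2)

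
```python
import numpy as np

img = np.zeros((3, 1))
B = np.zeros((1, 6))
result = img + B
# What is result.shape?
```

(3, 6)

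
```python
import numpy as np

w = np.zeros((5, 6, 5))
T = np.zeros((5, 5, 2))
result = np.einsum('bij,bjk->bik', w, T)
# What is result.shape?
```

(5, 6, 2)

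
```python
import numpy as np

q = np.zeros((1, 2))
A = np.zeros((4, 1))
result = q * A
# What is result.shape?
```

(4, 2)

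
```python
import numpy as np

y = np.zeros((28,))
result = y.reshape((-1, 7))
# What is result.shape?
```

(4, 7)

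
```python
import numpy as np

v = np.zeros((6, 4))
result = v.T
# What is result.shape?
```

(4, 6)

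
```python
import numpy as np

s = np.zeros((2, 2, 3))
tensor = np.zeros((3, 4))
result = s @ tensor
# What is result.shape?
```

(2, 2, 4)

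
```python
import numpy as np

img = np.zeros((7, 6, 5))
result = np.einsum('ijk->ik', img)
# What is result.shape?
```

(7, 5)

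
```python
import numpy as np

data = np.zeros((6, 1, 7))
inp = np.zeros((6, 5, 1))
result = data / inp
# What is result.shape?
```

(6, 5, 7)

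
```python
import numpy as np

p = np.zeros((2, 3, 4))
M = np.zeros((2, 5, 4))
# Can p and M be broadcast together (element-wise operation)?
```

No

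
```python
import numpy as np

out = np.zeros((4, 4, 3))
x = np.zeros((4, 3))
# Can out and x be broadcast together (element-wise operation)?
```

Yes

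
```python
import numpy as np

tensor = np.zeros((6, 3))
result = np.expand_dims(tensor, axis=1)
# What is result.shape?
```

(6, 1, 3)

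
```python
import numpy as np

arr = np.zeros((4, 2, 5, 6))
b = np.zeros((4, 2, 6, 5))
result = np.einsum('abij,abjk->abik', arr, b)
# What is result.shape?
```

(4, 2, 5, 5)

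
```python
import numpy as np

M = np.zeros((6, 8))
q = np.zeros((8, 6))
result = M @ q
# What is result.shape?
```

(6, 6)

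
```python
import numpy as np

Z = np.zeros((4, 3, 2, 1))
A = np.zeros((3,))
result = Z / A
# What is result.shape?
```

(4, 3, 2, 3)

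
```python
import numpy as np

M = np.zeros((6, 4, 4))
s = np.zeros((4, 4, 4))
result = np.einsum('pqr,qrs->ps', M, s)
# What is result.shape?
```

(6, 4)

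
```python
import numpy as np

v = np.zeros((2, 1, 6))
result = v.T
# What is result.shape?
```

(6, 1, 2)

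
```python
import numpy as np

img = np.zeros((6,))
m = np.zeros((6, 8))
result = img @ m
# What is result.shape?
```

(8,)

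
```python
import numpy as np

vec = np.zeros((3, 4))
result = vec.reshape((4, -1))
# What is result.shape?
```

(4, 3)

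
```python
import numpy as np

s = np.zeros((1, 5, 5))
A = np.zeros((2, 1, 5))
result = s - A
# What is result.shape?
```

(2, 5, 5)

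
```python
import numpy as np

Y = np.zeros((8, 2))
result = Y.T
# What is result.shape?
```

(2, 8)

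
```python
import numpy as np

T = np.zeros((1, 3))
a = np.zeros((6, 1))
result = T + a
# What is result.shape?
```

(6, 3)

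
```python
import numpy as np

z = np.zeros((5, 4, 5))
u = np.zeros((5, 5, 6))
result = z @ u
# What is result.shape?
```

(5, 4, 6)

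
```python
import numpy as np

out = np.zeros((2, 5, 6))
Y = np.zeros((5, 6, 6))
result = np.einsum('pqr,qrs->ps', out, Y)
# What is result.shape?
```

(2, 6)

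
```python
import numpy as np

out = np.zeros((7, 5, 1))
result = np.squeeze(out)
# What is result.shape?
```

(7, 5)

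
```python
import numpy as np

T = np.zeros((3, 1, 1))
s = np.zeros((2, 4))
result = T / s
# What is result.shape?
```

(3, 2, 4)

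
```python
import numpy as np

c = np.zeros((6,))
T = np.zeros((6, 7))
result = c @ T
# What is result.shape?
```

(7,)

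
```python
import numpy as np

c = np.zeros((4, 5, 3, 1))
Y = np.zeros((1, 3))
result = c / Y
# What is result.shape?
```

(4, 5, 3, 3)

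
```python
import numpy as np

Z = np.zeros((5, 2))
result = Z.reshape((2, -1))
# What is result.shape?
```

(2, 5)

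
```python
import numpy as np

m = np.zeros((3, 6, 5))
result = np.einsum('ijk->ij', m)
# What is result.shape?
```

(3, 6)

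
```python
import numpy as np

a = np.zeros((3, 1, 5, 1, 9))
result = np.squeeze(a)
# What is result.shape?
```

(3, 5, 9)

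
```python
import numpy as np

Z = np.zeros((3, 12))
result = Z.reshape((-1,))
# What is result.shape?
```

(36,)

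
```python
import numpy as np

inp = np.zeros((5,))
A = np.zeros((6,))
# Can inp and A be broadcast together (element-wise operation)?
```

No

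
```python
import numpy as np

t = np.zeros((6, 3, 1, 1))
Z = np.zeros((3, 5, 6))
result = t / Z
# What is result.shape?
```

(6, 3, 5, 6)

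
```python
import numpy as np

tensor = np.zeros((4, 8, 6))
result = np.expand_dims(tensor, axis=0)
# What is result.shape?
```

(1, 4, 8, 6)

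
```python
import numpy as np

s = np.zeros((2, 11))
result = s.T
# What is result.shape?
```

(11, 2)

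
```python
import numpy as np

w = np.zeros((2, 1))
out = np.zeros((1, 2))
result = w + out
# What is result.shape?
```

(2, 2)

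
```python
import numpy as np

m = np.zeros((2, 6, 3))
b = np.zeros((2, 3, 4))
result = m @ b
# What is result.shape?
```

(2, 6, 4)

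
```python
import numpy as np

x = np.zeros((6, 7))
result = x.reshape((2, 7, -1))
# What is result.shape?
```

(2, 7, 3)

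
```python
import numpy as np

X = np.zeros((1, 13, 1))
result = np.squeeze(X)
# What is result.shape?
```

(13,)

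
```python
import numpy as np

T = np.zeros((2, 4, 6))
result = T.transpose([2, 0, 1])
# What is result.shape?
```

(6, 2, 4)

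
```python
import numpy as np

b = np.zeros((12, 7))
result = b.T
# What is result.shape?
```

(7, 12)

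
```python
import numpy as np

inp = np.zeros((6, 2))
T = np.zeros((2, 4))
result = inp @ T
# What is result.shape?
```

(6, 4)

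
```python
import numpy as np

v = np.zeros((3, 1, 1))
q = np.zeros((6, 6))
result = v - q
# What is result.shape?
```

(3, 6, 6)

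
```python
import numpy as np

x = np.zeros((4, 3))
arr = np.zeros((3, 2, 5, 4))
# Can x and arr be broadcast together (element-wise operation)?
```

No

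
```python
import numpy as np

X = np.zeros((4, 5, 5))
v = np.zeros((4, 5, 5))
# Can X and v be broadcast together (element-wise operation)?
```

Yes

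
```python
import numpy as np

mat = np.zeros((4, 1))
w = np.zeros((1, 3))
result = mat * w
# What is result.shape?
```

(4, 3)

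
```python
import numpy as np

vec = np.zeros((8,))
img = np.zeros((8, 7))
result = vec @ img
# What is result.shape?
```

(7,)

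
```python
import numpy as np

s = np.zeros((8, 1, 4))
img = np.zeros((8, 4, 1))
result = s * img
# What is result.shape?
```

(8, 4, 4)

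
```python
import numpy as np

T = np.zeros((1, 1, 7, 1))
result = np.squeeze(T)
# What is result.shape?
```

(7,)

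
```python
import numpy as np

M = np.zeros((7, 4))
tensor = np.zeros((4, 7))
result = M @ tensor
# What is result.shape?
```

(7, 7)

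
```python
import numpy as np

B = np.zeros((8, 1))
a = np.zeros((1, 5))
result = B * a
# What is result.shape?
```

(8, 5)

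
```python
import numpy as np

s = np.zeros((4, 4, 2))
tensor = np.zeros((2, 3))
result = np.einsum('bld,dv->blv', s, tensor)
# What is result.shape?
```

(4, 4, 3)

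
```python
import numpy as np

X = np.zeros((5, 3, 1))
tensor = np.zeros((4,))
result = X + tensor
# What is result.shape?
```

(5, 3, 4)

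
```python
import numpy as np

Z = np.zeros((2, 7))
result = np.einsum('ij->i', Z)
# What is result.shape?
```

(2,)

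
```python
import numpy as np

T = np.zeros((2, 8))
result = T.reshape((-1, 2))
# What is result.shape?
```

(8, 2)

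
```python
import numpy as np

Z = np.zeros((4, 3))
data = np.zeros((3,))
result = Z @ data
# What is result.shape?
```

(4,)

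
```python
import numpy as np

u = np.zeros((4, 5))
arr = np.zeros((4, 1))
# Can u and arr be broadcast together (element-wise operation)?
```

Yes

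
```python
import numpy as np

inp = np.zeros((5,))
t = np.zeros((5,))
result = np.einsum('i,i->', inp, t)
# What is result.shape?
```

()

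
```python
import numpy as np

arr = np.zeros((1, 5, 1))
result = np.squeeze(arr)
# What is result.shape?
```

(5,)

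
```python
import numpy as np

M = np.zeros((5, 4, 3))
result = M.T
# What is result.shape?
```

(3, 4, 5)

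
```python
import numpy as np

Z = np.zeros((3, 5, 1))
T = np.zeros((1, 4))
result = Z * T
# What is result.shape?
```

(3, 5, 4)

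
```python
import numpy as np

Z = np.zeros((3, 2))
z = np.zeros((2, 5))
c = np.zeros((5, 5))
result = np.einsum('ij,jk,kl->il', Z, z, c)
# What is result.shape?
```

(3, 5)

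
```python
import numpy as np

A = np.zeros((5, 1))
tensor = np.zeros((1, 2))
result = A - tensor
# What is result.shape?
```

(5, 2)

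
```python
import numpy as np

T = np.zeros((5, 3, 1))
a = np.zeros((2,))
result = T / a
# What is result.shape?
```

(5, 3, 2)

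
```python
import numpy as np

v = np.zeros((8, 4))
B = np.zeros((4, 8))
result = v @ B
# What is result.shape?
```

(8, 8)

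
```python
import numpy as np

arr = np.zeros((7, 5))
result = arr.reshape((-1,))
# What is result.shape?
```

(35,)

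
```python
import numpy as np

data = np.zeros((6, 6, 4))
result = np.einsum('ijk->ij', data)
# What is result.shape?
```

(6, 6)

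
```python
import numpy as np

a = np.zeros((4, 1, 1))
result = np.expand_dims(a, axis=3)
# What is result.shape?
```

(4, 1, 1, 1)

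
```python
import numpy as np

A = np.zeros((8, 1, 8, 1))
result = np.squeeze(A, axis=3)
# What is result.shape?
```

(8, 1, 8)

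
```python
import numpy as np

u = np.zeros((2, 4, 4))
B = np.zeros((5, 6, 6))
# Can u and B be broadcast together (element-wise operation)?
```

No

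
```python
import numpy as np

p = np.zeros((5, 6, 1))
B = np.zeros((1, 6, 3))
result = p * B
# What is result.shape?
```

(5, 6, 3)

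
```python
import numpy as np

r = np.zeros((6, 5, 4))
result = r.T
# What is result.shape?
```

(4, 5, 6)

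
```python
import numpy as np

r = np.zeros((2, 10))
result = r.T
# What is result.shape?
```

(10, 2)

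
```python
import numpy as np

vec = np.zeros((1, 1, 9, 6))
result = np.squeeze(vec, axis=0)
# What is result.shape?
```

(1, 9, 6)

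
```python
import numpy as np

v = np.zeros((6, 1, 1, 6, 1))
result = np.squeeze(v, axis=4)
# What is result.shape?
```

(6, 1, 1, 6)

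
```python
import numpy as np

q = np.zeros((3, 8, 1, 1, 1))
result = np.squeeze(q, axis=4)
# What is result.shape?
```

(3, 8, 1, 1)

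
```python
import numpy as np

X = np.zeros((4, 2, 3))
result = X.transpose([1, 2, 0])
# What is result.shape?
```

(2, 3, 4)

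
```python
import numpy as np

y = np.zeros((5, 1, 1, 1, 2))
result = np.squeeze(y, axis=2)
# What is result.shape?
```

(5, 1, 1, 2)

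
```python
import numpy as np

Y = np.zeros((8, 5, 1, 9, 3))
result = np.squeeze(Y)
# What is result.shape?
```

(8, 5, 9, 3)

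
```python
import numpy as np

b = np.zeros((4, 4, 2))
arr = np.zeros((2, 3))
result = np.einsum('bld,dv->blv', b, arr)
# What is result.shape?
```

(4, 4, 3)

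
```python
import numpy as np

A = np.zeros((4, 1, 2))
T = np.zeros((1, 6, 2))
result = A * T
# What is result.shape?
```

(4, 6, 2)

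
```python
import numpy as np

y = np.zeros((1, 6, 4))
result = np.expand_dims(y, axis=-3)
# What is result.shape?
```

(1, 1, 6, 4)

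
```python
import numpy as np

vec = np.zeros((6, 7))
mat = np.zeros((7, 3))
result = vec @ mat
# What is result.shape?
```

(6, 3)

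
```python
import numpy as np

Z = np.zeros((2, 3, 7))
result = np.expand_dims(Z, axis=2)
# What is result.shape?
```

(2, 3, 1, 7)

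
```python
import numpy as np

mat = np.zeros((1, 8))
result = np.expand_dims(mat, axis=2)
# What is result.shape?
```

(1, 8, 1)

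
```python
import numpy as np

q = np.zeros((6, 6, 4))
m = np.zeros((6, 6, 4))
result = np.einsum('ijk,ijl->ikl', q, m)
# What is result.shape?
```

(6, 4, 4)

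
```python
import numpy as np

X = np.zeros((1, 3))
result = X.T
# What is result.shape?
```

(3, 1)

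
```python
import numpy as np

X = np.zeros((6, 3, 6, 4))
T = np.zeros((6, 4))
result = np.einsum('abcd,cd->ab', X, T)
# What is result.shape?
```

(6, 3)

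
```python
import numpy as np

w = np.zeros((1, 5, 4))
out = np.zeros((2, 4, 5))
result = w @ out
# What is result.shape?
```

(2, 5, 5)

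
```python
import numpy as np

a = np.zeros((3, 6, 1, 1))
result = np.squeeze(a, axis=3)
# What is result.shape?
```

(3, 6, 1)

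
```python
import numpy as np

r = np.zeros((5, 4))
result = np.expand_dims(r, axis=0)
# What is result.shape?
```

(1, 5, 4)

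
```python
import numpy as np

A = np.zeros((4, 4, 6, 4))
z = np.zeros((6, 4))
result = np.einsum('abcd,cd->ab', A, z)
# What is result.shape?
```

(4, 4)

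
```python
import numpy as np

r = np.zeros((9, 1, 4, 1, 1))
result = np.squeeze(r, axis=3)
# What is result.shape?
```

(9, 1, 4, 1)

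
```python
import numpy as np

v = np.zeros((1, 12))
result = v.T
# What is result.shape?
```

(12, 1)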